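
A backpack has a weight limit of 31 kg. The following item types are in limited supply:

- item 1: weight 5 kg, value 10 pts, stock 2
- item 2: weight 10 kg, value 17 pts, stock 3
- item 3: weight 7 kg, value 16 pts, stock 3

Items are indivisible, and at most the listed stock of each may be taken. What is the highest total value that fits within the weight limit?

68 pts

Top feasible selections:
- 2×item 1 + 3×item 3: weight 31, value 68
- 1×item 2 + 3×item 3: weight 31, value 65
- 1×item 1 + 1×item 2 + 2×item 3: weight 29, value 59
- 1×item 1 + 3×item 3: weight 26, value 58
Best: 68 pts.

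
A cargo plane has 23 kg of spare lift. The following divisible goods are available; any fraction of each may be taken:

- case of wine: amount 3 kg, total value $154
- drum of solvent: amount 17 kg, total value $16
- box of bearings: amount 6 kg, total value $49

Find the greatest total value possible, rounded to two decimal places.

Take in order of value per unit:
- case of wine (154/3 per unit): all 3 → value 154, running total 154.00
- box of bearings (49/6 per unit): all 6 → value 49, running total 203.00
- drum of solvent (16/17 per unit): 14 of 17 → value 14×16/17 = 13.1765, running total 216.18
Total 216.18.

216.18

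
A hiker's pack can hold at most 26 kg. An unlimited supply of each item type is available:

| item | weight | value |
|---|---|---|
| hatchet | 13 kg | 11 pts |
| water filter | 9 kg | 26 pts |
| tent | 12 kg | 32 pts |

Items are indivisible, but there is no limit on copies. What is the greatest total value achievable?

64 pts

Best value-per-unit is water filter at 26/9; filling with it alone gives 2×26 = 52.
Optimal mix: 2×tent → weight 24, value 64.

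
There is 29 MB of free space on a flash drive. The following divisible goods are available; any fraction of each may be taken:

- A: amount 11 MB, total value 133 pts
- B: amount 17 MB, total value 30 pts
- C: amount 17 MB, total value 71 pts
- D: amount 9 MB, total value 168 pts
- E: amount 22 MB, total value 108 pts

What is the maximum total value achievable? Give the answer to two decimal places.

345.18

Take in order of value per unit:
- D (168/9 per unit): all 9 → value 168, running total 168.00
- A (133/11 per unit): all 11 → value 133, running total 301.00
- E (108/22 per unit): 9 of 22 → value 9×108/22 = 44.1818, running total 345.18
Total 345.18.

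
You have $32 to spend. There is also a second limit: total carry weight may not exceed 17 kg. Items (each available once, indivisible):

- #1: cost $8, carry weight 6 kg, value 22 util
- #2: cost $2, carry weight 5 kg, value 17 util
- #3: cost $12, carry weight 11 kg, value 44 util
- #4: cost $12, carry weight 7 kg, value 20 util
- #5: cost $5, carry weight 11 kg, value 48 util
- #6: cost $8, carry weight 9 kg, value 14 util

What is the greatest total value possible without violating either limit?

Feasible sets respecting both limits:
- #1+#5: cost 13, carry weight 17, value 70
- #1+#3: cost 20, carry weight 17, value 66
- #2+#5: cost 7, carry weight 16, value 65
Best: 70 util.

70 util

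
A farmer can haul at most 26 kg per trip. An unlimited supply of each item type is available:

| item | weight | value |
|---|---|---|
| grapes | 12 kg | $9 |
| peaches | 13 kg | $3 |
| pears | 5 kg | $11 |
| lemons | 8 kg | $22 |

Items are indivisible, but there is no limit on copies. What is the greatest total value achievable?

Best value-per-unit is lemons at 22/8; filling with it alone gives 3×22 = 66.
Optimal mix: 2×pears + 2×lemons → weight 26, value 66.

$66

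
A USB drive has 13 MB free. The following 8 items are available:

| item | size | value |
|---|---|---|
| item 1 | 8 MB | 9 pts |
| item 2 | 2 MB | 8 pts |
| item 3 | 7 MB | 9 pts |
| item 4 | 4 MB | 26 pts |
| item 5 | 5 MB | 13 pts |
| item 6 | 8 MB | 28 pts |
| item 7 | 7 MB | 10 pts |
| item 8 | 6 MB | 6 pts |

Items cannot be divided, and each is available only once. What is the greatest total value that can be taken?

Check high-value combinations within 13 MB:
- item 4+item 6: size 4+8=12, value 26+28=54
- item 2+item 4+item 5: size 2+4+5=11, value 8+26+13=47
- item 2+item 4+item 7: size 2+4+7=13, value 8+26+10=44
- item 2+item 3+item 4: size 2+7+4=13, value 8+9+26=43
Best: 54 pts.

54 pts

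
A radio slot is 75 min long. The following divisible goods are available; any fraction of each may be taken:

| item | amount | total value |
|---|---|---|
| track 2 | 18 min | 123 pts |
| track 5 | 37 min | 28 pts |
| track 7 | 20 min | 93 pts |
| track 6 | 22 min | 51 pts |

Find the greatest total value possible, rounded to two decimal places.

Take in order of value per unit:
- track 2 (123/18 per unit): all 18 → value 123, running total 123.00
- track 7 (93/20 per unit): all 20 → value 93, running total 216.00
- track 6 (51/22 per unit): all 22 → value 51, running total 267.00
- track 5 (28/37 per unit): 15 of 37 → value 15×28/37 = 11.3514, running total 278.35
Total 278.35.

278.35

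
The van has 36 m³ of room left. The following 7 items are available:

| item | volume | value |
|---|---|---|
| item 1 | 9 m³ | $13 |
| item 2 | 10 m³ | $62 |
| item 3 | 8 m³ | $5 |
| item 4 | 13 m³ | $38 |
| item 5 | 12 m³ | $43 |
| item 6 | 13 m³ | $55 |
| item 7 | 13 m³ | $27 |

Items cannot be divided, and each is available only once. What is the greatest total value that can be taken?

Check high-value combinations within 36 m³:
- item 2+item 5+item 6: volume 10+12+13=35, value 62+43+55=160
- item 2+item 4+item 6: volume 10+13+13=36, value 62+38+55=155
- item 2+item 6+item 7: volume 10+13+13=36, value 62+55+27=144
Best: $160.

$160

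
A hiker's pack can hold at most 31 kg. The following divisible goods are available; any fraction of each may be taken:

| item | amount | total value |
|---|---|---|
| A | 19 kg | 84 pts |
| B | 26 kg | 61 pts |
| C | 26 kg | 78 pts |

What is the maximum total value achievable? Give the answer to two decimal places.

120.00

Take in order of value per unit:
- A (84/19 per unit): all 19 → value 84, running total 84.00
- C (78/26 per unit): 12 of 26 → value 12×78/26 = 36.0000, running total 120.00
Total 120.00.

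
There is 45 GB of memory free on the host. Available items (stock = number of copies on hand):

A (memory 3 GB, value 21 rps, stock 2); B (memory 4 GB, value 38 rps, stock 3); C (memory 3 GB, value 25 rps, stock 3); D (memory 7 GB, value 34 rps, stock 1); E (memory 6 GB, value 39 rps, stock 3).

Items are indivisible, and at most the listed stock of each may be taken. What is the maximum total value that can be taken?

348 rps

Top feasible selections:
- 2×A + 3×B + 3×C + 3×E: memory 45, value 348
- 1×A + 3×B + 3×C + 3×E: memory 42, value 327
- 2×A + 3×B + 2×C + 3×E: memory 42, value 323
- 1×A + 2×B + 3×C + 1×D + 3×E: memory 45, value 323
Best: 348 rps.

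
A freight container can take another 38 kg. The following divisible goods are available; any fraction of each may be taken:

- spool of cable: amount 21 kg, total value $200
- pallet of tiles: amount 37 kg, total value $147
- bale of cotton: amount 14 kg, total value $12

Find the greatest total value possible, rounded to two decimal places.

Take in order of value per unit:
- spool of cable (200/21 per unit): all 21 → value 200, running total 200.00
- pallet of tiles (147/37 per unit): 17 of 37 → value 17×147/37 = 67.5405, running total 267.54
Total 267.54.

267.54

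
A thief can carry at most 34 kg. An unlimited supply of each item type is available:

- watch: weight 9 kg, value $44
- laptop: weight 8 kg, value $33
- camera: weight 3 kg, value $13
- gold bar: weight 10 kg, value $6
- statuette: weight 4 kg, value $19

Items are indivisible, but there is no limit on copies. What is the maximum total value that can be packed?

Best value-per-unit is watch at 44/9; filling with it alone gives 3×44 = 132.
Optimal mix: 3×watch + 1×camera + 1×statuette → weight 34, value 164.

$164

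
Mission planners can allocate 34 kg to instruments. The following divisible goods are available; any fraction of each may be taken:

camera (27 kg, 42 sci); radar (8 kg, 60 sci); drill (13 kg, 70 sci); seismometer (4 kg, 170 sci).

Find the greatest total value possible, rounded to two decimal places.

Take in order of value per unit:
- seismometer (170/4 per unit): all 4 → value 170, running total 170.00
- radar (60/8 per unit): all 8 → value 60, running total 230.00
- drill (70/13 per unit): all 13 → value 70, running total 300.00
- camera (42/27 per unit): 9 of 27 → value 9×42/27 = 14.0000, running total 314.00
Total 314.00.

314.00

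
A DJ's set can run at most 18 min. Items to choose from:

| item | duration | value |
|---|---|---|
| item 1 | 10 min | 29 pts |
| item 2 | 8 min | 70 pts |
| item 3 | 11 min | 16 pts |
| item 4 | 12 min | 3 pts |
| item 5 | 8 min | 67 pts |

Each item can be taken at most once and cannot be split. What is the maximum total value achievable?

137 pts

Check high-value combinations within 18 min:
- item 2+item 5: duration 8+8=16, value 70+67=137
- item 1+item 2: duration 10+8=18, value 29+70=99
- item 1+item 5: duration 10+8=18, value 29+67=96
- item 2: duration 8, value 70
Best: 137 pts.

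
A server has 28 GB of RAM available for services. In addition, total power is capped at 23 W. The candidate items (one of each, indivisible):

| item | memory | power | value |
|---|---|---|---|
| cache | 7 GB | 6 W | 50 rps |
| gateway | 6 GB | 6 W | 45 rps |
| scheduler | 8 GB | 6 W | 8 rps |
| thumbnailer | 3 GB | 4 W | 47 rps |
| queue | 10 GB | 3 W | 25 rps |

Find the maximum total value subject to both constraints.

167 rps

Feasible sets respecting both limits:
- cache+gateway+thumbnailer+queue: memory 26, power 19, value 167
- cache+gateway+scheduler+thumbnailer: memory 24, power 22, value 150
- cache+gateway+thumbnailer: memory 16, power 16, value 142
Best: 167 rps.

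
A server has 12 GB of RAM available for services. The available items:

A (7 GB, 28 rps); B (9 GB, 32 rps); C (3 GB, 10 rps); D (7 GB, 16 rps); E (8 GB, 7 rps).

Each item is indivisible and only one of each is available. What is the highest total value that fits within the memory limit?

42 rps

This is a 0/1 knapsack; check combinations near the capacity.
- B+C: memory 9+3=12, value 32+10=42
- A+C: memory 7+3=10, value 28+10=38
- B: memory 9, value 32
Best: 42 rps.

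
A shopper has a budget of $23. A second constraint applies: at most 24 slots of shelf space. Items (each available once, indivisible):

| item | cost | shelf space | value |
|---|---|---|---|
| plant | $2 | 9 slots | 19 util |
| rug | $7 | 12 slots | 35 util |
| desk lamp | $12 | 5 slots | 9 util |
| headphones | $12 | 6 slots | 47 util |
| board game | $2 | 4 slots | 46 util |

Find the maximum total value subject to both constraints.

128 util

Feasible sets respecting both limits:
- rug+headphones+board game: cost 21, shelf space 22, value 128
- plant+headphones+board game: cost 16, shelf space 19, value 112
- headphones+board game: cost 14, shelf space 10, value 93
- rug+desk lamp+board game: cost 21, shelf space 21, value 90
Best: 128 util.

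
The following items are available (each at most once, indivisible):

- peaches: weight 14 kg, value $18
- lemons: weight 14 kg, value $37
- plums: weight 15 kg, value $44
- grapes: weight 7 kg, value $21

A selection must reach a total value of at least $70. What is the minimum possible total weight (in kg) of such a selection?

29

Subsets with value ≥ 70, sorted by total weight:
- lemons+plums: weight 29, value 81
- peaches+lemons+grapes: weight 35, value 76
- lemons+plums+grapes: weight 36, value 102
- peaches+plums+grapes: weight 36, value 83
Minimum weight: 29 kg.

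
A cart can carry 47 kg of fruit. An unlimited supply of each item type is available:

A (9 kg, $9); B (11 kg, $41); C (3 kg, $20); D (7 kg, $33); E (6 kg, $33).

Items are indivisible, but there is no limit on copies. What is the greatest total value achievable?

$300

Best value-per-unit is C at 20/3, and filling with it alone uses weight 15×3=45. No mix of the others beats 15×20 = 300.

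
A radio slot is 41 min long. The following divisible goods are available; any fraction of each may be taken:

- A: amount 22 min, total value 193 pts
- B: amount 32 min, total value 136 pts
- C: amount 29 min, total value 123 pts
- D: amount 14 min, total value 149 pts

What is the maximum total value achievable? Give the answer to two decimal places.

363.25

Take in order of value per unit:
- D (149/14 per unit): all 14 → value 149, running total 149.00
- A (193/22 per unit): all 22 → value 193, running total 342.00
- B (136/32 per unit): 5 of 32 → value 5×136/32 = 21.2500, running total 363.25
Total 363.25.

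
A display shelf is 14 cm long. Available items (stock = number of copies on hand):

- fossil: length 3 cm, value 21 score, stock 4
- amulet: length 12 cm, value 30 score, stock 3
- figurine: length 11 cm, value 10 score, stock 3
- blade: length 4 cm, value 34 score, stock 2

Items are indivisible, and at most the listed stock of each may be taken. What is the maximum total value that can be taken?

110 score

Best selections within length 14 and stock limits:
- 2×fossil + 2×blade: length 14, value 110
- 3×fossil + 1×blade: length 13, value 97
- 1×fossil + 2×blade: length 11, value 89
- 4×fossil: length 12, value 84
Best: 110 score.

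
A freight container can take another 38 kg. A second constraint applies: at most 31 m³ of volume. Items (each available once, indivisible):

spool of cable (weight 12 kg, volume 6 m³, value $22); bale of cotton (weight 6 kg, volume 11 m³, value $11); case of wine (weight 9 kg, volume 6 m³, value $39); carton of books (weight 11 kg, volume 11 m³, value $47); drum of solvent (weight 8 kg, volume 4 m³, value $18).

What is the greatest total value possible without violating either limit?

Feasible sets respecting both limits:
- spool of cable+case of wine+carton of books: weight 32, volume 23, value 108
- case of wine+carton of books+drum of solvent: weight 28, volume 21, value 104
- bale of cotton+case of wine+carton of books: weight 26, volume 28, value 97
- spool of cable+bale of cotton+case of wine+drum of solvent: weight 35, volume 27, value 90
Best: $108.

$108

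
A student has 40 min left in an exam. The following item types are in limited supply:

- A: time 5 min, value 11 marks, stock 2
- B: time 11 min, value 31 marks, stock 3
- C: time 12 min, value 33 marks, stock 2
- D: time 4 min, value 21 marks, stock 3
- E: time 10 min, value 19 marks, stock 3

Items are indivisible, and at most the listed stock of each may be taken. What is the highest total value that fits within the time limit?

Best selections within time 40 and stock limits:
- 1×A + 1×B + 1×C + 3×D: time 40, value 138
- 1×A + 2×B + 3×D: time 39, value 136
- 2×C + 3×D: time 36, value 129
Best: 138 marks.

138 marks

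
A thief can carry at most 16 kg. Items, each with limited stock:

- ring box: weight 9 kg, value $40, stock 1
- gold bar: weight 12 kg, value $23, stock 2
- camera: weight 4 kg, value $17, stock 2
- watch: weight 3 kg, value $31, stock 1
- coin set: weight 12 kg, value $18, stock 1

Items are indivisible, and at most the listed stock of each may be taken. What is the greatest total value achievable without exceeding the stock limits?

Top feasible selections:
- 1×ring box + 1×camera + 1×watch: weight 16, value 88
- 1×ring box + 1×watch: weight 12, value 71
Best: $88.

$88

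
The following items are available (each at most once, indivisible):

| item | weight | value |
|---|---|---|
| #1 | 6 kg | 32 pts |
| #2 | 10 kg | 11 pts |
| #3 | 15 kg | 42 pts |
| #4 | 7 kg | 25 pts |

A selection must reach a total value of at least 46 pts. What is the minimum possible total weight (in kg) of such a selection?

13

Subsets with value ≥ 46, sorted by total weight:
- #1+#4: weight 13, value 57
- #1+#3: weight 21, value 74
- #3+#4: weight 22, value 67
Minimum weight: 13 kg.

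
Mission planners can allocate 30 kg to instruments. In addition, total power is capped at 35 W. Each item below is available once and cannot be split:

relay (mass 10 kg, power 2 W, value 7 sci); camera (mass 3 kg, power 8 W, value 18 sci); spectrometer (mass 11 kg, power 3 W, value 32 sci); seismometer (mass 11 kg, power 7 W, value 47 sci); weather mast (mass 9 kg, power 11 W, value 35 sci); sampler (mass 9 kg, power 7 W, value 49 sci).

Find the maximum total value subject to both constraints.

Feasible sets respecting both limits:
- seismometer+weather mast+sampler: mass 29, power 25, value 131
- spectrometer+weather mast+sampler: mass 29, power 21, value 116
- camera+seismometer+sampler: mass 23, power 22, value 114
- relay+seismometer+sampler: mass 30, power 16, value 103
Best: 131 sci.

131 sci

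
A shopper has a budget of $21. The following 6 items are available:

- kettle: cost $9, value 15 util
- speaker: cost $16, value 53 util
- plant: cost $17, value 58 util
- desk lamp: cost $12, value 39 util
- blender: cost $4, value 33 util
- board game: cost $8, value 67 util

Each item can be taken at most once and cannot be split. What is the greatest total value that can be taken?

This is a 0/1 knapsack; check combinations near the capacity.
- kettle+blender+board game: cost 9+4+8=21, value 15+33+67=115
- desk lamp+board game: cost 12+8=20, value 39+67=106
- blender+board game: cost 4+8=12, value 33+67=100
- plant+blender: cost 17+4=21, value 58+33=91
- speaker+blender: cost 16+4=20, value 53+33=86
Best: 115 util.

115 util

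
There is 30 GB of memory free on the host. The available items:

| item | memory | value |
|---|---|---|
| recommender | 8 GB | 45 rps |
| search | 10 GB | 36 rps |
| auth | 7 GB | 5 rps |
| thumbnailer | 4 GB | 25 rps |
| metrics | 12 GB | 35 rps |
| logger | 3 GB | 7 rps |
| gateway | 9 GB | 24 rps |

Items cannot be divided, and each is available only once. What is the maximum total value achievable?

116 rps

Check high-value combinations within 30 GB:
- recommender+search+metrics: memory 8+10+12=30, value 45+36+35=116
- recommender+search+thumbnailer+logger: memory 8+10+4+3=25, value 45+36+25+7=113
- recommender+thumbnailer+metrics+logger: memory 8+4+12+3=27, value 45+25+35+7=112
Best: 116 rps.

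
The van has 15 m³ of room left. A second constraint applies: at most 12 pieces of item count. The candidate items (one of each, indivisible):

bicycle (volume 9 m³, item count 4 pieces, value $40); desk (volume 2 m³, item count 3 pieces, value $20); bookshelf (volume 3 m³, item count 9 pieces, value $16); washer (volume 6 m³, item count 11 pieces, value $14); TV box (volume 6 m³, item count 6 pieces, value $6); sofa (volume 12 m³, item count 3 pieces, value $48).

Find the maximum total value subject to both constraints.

$68

Feasible sets respecting both limits:
- desk+sofa: volume 14, item count 6, value 68
- bookshelf+sofa: volume 15, item count 12, value 64
- bicycle+desk: volume 11, item count 7, value 60
- sofa: volume 12, item count 3, value 48
Best: $68.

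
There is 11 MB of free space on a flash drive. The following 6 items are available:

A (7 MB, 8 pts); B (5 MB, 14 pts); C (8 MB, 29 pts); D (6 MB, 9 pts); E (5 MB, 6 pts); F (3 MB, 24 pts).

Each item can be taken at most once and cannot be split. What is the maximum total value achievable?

53 pts

Check high-value combinations within 11 MB:
- C+F: size 8+3=11, value 29+24=53
- B+F: size 5+3=8, value 14+24=38
- D+F: size 6+3=9, value 9+24=33
- A+F: size 7+3=10, value 8+24=32
- E+F: size 5+3=8, value 6+24=30
Best: 53 pts.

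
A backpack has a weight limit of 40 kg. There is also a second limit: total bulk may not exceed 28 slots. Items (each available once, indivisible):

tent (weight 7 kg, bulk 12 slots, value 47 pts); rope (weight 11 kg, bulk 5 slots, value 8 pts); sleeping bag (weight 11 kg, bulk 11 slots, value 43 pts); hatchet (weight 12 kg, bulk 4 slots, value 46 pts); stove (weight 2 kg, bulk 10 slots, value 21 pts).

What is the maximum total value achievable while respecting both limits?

Feasible sets respecting both limits:
- tent+sleeping bag+hatchet: weight 30, bulk 27, value 136
- tent+hatchet+stove: weight 21, bulk 26, value 114
- sleeping bag+hatchet+stove: weight 25, bulk 25, value 110
- tent+rope+hatchet: weight 30, bulk 21, value 101
Best: 136 pts.

136 pts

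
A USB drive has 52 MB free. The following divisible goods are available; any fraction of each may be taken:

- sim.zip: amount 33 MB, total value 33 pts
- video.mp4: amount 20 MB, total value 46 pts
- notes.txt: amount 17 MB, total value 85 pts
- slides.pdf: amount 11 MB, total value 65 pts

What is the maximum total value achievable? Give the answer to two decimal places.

Take in order of value per unit:
- slides.pdf (65/11 per unit): all 11 → value 65, running total 65.00
- notes.txt (85/17 per unit): all 17 → value 85, running total 150.00
- video.mp4 (46/20 per unit): all 20 → value 46, running total 196.00
- sim.zip (33/33 per unit): 4 of 33 → value 4×33/33 = 4.0000, running total 200.00
Total 200.00.

200.00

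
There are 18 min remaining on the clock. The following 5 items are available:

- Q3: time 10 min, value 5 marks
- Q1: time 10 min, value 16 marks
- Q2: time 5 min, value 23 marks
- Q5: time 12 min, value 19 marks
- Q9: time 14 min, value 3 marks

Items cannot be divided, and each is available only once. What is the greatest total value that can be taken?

Check high-value combinations within 18 min:
- Q2+Q5: time 5+12=17, value 23+19=42
- Q1+Q2: time 10+5=15, value 16+23=39
- Q3+Q2: time 10+5=15, value 5+23=28
- Q2: time 5, value 23
- Q5: time 12, value 19
Best: 42 marks.

42 marks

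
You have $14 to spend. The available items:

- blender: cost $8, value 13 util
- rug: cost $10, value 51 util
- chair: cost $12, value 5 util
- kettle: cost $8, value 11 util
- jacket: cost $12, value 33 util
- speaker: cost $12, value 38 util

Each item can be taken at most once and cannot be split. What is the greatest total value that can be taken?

51 util

Check high-value combinations within $14:
- rug: cost 10, value 51
- speaker: cost 12, value 38
- jacket: cost 12, value 33
Best: 51 util.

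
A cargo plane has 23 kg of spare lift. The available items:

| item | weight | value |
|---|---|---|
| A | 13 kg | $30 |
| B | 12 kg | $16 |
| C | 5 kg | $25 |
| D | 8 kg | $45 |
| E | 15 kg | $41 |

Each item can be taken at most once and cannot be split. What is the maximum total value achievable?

Check high-value combinations within 23 kg:
- D+E: weight 8+15=23, value 45+41=86
- A+D: weight 13+8=21, value 30+45=75
- C+D: weight 5+8=13, value 25+45=70
- C+E: weight 5+15=20, value 25+41=66
Best: $86.

$86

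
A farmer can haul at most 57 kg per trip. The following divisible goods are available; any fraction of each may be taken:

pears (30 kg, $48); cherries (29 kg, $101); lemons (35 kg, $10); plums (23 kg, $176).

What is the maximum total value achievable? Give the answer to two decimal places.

285.00

Take in order of value per unit:
- plums (176/23 per unit): all 23 → value 176, running total 176.00
- cherries (101/29 per unit): all 29 → value 101, running total 277.00
- pears (48/30 per unit): 5 of 30 → value 5×48/30 = 8.0000, running total 285.00
Total 285.00.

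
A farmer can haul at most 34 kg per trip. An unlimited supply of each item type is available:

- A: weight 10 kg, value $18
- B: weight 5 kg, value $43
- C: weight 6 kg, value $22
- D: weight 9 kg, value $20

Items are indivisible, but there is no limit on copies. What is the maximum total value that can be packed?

Best value-per-unit is B at 43/5, and filling with it alone uses weight 6×5=30. No mix of the others beats 6×43 = 258.

$258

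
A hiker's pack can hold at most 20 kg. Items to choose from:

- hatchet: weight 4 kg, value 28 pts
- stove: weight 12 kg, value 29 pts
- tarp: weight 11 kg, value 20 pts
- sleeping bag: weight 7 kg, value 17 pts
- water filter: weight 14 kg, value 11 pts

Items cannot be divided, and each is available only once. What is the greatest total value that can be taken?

57 pts

Check high-value combinations within 20 kg:
- hatchet+stove: weight 4+12=16, value 28+29=57
- hatchet+tarp: weight 4+11=15, value 28+20=48
- stove+sleeping bag: weight 12+7=19, value 29+17=46
- hatchet+sleeping bag: weight 4+7=11, value 28+17=45
- hatchet+water filter: weight 4+14=18, value 28+11=39
Best: 57 pts.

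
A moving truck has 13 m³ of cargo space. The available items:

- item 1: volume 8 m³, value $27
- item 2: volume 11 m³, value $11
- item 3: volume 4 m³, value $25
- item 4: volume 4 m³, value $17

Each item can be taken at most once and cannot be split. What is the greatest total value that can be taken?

$52

This is a 0/1 knapsack; check combinations near the capacity.
- item 1+item 3: volume 8+4=12, value 27+25=52
- item 1+item 4: volume 8+4=12, value 27+17=44
- item 3+item 4: volume 4+4=8, value 25+17=42
Best: $52.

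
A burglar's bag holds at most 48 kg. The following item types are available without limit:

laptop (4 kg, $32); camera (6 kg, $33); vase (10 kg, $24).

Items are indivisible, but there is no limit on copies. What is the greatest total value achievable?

$384

Best value-per-unit is laptop at 32/4, and filling with it alone uses weight 12×4=48. No mix of the others beats 12×32 = 384.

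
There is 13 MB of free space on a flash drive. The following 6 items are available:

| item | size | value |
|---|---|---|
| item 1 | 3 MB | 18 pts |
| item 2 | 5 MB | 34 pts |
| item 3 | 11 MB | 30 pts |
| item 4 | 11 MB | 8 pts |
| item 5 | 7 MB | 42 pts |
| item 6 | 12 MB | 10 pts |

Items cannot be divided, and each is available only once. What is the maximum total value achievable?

76 pts

Check high-value combinations within 13 MB:
- item 2+item 5: size 5+7=12, value 34+42=76
- item 1+item 5: size 3+7=10, value 18+42=60
- item 1+item 2: size 3+5=8, value 18+34=52
- item 5: size 7, value 42
Best: 76 pts.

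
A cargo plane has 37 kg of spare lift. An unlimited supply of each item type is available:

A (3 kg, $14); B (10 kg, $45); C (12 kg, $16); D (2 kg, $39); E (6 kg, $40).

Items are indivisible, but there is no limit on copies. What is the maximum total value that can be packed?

$702

Best value-per-unit is D at 39/2, and filling with it alone uses weight 18×2=36. No mix of the others beats 18×39 = 702.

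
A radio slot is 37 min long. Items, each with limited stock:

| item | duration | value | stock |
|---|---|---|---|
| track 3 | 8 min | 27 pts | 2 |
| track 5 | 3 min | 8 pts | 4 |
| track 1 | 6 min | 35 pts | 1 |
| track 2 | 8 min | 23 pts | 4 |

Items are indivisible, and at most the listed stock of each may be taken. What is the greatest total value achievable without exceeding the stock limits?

128 pts

Top feasible selections:
- 2×track 3 + 2×track 5 + 1×track 1 + 1×track 2: duration 36, value 128
- 1×track 3 + 2×track 5 + 1×track 1 + 2×track 2: duration 36, value 124
- 2×track 3 + 4×track 5 + 1×track 1: duration 34, value 121
Best: 128 pts.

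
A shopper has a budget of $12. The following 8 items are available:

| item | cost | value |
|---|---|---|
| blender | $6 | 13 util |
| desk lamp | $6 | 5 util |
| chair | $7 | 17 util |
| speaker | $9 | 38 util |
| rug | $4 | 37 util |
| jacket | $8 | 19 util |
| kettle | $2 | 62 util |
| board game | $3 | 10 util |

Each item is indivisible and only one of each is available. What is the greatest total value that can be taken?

Check high-value combinations within $12:
- blender+rug+kettle: cost 6+4+2=12, value 13+37+62=112
- rug+kettle+board game: cost 4+2+3=9, value 37+62+10=109
- desk lamp+rug+kettle: cost 6+4+2=12, value 5+37+62=104
- speaker+kettle: cost 9+2=11, value 38+62=100
- rug+kettle: cost 4+2=6, value 37+62=99
Best: 112 util.

112 util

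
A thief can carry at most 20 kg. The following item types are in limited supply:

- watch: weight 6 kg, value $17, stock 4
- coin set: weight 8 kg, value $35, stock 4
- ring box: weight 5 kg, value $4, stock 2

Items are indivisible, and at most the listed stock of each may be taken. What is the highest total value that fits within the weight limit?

$70

Top feasible selections:
- 2×coin set: weight 16, value 70
- 2×watch + 1×coin set: weight 20, value 69
- 1×watch + 1×coin set + 1×ring box: weight 19, value 56
- 1×watch + 1×coin set: weight 14, value 52
Best: $70.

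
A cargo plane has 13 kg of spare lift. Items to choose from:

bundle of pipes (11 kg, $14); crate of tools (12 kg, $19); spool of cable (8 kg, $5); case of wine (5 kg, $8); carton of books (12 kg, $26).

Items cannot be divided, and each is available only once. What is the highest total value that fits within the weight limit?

$26

Check high-value combinations within 13 kg:
- carton of books: weight 12, value 26
- crate of tools: weight 12, value 19
- bundle of pipes: weight 11, value 14
- spool of cable+case of wine: weight 8+5=13, value 5+8=13
- case of wine: weight 5, value 8
Best: $26.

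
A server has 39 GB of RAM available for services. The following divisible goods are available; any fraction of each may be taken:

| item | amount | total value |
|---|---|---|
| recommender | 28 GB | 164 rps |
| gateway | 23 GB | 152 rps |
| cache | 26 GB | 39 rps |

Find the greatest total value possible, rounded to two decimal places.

Take in order of value per unit:
- gateway (152/23 per unit): all 23 → value 152, running total 152.00
- recommender (164/28 per unit): 16 of 28 → value 16×164/28 = 93.7143, running total 245.71
Total 245.71.

245.71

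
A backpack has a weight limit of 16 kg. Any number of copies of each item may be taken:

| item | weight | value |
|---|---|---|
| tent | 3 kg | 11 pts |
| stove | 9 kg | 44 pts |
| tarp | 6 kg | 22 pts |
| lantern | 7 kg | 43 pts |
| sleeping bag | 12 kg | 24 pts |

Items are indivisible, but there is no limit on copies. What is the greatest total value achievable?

87 pts

Best value-per-unit is lantern at 43/7; filling with it alone gives 2×43 = 86.
Optimal mix: 1×stove + 1×lantern → weight 16, value 87.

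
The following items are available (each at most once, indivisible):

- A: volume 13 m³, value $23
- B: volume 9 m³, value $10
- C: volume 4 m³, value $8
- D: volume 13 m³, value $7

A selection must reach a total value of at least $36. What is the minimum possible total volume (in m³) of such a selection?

Subsets with value ≥ 36, sorted by total volume:
- A+B+C: volume 26, value 41
- A+C+D: volume 30, value 38
- A+B+D: volume 35, value 40
Minimum volume: 26 m³.

26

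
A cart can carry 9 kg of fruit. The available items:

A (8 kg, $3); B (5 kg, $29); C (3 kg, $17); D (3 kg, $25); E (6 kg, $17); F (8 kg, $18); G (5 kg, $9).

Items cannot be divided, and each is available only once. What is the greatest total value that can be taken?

$54

Check high-value combinations within 9 kg:
- B+D: weight 5+3=8, value 29+25=54
- B+C: weight 5+3=8, value 29+17=46
- C+D: weight 3+3=6, value 17+25=42
- D+E: weight 3+6=9, value 25+17=42
Best: $54.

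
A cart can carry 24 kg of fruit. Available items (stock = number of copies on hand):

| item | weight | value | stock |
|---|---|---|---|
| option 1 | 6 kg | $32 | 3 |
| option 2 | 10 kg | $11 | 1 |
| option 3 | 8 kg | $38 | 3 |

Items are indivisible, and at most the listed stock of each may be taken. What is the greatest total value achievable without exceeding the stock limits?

Best selections within weight 24 and stock limits:
- 3×option 3: weight 24, value 114
- 1×option 1 + 2×option 3: weight 22, value 108
Best: $114.

$114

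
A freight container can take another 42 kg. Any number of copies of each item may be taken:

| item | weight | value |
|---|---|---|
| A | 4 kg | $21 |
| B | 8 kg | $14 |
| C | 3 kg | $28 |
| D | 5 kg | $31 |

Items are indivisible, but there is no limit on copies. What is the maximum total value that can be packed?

Best value-per-unit is C at 28/3, and filling with it alone uses weight 14×3=42. No mix of the others beats 14×28 = 392.

$392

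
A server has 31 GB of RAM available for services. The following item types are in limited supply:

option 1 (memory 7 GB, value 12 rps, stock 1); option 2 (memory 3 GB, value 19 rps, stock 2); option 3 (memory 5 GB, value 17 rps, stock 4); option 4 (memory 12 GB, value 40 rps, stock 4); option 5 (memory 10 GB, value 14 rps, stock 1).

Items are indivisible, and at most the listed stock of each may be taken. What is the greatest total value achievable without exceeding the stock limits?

Best selections within memory 31 and stock limits:
- 2×option 2 + 2×option 4: memory 30, value 118
- 2×option 2 + 2×option 3 + 1×option 4: memory 28, value 112
Best: 118 rps.

118 rps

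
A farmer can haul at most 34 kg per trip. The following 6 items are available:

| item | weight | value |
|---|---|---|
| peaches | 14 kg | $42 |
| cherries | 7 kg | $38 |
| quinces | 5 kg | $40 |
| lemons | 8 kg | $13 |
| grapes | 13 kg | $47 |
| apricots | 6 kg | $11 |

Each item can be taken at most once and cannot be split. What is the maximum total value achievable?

$138

Check high-value combinations within 34 kg:
- cherries+quinces+lemons+grapes: weight 7+5+8+13=33, value 38+40+13+47=138
- cherries+quinces+grapes+apricots: weight 7+5+13+6=31, value 38+40+47+11=136
- peaches+cherries+quinces+lemons: weight 14+7+5+8=34, value 42+38+40+13=133
- peaches+cherries+quinces+apricots: weight 14+7+5+6=32, value 42+38+40+11=131
- peaches+quinces+grapes: weight 14+5+13=32, value 42+40+47=129
Best: $138.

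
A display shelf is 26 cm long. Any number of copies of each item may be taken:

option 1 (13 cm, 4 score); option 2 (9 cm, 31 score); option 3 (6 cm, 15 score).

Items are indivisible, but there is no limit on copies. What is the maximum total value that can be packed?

Best value-per-unit is option 2 at 31/9; filling with it alone gives 2×31 = 62.
Optimal mix: 2×option 2 + 1×option 3 → length 24, value 77.

77 score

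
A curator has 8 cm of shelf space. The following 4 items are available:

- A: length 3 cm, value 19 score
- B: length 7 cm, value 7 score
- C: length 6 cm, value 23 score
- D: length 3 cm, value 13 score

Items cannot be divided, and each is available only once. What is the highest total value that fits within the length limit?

Check high-value combinations within 8 cm:
- A+D: length 3+3=6, value 19+13=32
- C: length 6, value 23
- A: length 3, value 19
Best: 32 score.

32 score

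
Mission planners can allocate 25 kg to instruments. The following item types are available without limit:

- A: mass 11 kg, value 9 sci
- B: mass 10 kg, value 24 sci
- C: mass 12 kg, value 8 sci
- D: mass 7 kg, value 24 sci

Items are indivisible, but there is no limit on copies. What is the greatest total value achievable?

Best value-per-unit is D at 24/7; filling with it alone gives 3×24 = 72.
Optimal mix: 1×B + 2×D → mass 24, value 72.

72 sci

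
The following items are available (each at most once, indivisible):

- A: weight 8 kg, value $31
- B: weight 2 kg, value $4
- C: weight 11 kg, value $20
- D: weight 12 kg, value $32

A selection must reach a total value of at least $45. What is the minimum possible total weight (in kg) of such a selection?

19

Subsets with value ≥ 45, sorted by total weight:
- A+C: weight 19, value 51
- A+D: weight 20, value 63
- A+B+C: weight 21, value 55
Minimum weight: 19 kg.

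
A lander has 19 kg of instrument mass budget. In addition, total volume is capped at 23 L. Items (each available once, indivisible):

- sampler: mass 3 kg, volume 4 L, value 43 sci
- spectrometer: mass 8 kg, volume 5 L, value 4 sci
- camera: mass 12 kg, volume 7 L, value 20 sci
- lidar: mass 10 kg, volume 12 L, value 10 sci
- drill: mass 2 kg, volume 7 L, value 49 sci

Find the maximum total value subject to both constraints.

Feasible sets respecting both limits:
- sampler+camera+drill: mass 17, volume 18, value 112
- sampler+lidar+drill: mass 15, volume 23, value 102
- sampler+spectrometer+drill: mass 13, volume 16, value 96
- sampler+drill: mass 5, volume 11, value 92
Best: 112 sci.

112 sci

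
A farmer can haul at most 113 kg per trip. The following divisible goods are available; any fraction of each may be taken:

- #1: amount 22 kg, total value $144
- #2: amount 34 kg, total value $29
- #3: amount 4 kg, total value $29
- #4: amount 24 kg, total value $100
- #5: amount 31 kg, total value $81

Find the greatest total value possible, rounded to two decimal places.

381.29

Take in order of value per unit:
- #3 (29/4 per unit): all 4 → value 29, running total 29.00
- #1 (144/22 per unit): all 22 → value 144, running total 173.00
- #4 (100/24 per unit): all 24 → value 100, running total 273.00
- #5 (81/31 per unit): all 31 → value 81, running total 354.00
- #2 (29/34 per unit): 32 of 34 → value 32×29/34 = 27.2941, running total 381.29
Total 381.29.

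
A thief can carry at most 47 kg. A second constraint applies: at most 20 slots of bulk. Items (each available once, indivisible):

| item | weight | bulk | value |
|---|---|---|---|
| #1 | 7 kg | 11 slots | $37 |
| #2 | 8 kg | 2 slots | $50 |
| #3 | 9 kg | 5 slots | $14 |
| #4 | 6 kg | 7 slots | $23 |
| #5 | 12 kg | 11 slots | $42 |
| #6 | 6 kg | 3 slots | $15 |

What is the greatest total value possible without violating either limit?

Feasible sets respecting both limits:
- #2+#4+#5: weight 26, bulk 20, value 115
- #1+#2+#4: weight 21, bulk 20, value 110
- #2+#5+#6: weight 26, bulk 16, value 107
Best: $115.

$115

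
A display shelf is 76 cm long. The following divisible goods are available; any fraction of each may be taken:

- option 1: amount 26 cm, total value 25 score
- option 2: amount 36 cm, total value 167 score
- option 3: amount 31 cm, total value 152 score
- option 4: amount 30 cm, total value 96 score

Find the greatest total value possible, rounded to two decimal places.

Take in order of value per unit:
- option 3 (152/31 per unit): all 31 → value 152, running total 152.00
- option 2 (167/36 per unit): all 36 → value 167, running total 319.00
- option 4 (96/30 per unit): 9 of 30 → value 9×96/30 = 28.8000, running total 347.80
Total 347.80.

347.80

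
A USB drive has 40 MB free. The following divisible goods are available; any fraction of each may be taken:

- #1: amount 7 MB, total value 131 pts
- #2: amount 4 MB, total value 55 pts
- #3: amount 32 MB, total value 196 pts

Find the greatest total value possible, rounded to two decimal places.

Take in order of value per unit:
- #1 (131/7 per unit): all 7 → value 131, running total 131.00
- #2 (55/4 per unit): all 4 → value 55, running total 186.00
- #3 (196/32 per unit): 29 of 32 → value 29×196/32 = 177.6250, running total 363.63
Total 363.63.

363.63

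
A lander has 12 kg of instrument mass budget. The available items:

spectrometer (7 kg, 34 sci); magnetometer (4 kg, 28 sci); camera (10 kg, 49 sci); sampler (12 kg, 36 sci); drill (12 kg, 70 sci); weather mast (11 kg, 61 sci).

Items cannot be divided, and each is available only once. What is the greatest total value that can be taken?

This is a 0/1 knapsack; check combinations near the capacity.
- drill: mass 12, value 70
- spectrometer+magnetometer: mass 7+4=11, value 34+28=62
- weather mast: mass 11, value 61
Best: 70 sci.

70 sci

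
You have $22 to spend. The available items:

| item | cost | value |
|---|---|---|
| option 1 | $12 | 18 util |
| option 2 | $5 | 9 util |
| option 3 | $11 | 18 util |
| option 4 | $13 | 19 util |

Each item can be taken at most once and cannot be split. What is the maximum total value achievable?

Check high-value combinations within $22:
- option 2+option 4: cost 5+13=18, value 9+19=28
- option 2+option 3: cost 5+11=16, value 9+18=27
- option 1+option 2: cost 12+5=17, value 18+9=27
Best: 28 util.

28 util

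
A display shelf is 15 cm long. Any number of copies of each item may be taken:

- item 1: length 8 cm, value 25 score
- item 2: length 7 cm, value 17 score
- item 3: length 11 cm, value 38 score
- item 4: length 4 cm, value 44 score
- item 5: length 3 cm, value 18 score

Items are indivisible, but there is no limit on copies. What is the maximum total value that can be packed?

150 score

Best value-per-unit is item 4 at 44/4; filling with it alone gives 3×44 = 132.
Optimal mix: 3×item 4 + 1×item 5 → length 15, value 150.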